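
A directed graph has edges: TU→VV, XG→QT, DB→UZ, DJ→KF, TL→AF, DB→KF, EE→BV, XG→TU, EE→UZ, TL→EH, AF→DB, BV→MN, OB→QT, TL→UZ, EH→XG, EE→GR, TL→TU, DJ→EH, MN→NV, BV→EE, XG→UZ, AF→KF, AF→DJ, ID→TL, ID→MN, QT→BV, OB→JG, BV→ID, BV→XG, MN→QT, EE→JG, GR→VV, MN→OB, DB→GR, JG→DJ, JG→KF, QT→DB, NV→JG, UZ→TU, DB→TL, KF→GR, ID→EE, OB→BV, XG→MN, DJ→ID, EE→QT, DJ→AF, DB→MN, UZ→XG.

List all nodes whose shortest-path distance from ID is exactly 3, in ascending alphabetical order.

DB, DJ, KF, VV, XG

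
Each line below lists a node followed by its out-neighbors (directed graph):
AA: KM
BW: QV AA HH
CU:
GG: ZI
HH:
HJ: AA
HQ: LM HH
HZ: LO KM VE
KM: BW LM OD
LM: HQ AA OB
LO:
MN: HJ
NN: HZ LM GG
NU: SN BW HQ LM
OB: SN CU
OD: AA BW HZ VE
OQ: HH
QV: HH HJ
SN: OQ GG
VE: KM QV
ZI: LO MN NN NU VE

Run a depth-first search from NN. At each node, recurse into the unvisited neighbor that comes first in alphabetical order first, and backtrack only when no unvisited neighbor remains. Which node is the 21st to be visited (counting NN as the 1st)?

Visit NN
NN → GG
GG → ZI
ZI → LO
ZI → MN
MN → HJ
HJ → AA
AA → KM
KM → BW
BW → HH
BW → QV
KM → LM
LM → HQ
LM → OB
OB → CU
OB → SN
SN → OQ
KM → OD
OD → HZ
HZ → VE
ZI → NU

Visit order: NN, GG, ZI, LO, MN, HJ, AA, KM, BW, HH, QV, LM, HQ, OB, CU, SN, OQ, OD, HZ, VE, NU

NU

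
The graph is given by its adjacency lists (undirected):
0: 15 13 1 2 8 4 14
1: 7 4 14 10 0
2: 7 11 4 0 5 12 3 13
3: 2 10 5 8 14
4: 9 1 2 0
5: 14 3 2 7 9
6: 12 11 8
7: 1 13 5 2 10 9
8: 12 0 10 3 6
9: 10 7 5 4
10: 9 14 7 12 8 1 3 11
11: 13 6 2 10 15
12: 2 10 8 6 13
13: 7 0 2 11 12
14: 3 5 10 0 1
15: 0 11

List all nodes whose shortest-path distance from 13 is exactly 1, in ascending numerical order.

0, 2, 7, 11, 12

Level 0: 13
Level 1: 0, 2, 7, 11, 12
Level 2: 1, 3, 4, 5, 6, 8, 9, 10, 14, 15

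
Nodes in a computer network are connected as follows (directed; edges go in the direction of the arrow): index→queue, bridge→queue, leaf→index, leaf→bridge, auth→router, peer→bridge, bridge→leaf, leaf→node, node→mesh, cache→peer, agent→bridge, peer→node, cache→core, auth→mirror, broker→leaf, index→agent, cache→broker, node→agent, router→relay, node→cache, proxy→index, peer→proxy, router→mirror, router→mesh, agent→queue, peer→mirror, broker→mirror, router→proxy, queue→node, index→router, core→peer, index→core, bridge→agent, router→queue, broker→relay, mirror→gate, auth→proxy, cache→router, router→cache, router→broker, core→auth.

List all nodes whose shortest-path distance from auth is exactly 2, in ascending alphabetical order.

broker, cache, gate, index, mesh, queue, relay

Level 0: auth
Level 1: mirror, proxy, router
Level 2: broker, cache, gate, index, mesh, queue, relay
Level 3: agent, core, leaf, node, peer
Level 4: bridge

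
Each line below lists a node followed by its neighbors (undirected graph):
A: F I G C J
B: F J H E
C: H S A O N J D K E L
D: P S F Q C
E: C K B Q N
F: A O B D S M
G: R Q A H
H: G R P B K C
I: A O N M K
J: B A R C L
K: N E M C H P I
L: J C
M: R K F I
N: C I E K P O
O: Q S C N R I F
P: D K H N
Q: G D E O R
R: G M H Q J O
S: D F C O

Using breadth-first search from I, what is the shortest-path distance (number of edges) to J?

2

Level 0: I
Level 1: A, K, M, N, O
Level 2: C, E, F, G, H, J, P, Q, R, S
Level 3: B, D, L
J first appears at level 2.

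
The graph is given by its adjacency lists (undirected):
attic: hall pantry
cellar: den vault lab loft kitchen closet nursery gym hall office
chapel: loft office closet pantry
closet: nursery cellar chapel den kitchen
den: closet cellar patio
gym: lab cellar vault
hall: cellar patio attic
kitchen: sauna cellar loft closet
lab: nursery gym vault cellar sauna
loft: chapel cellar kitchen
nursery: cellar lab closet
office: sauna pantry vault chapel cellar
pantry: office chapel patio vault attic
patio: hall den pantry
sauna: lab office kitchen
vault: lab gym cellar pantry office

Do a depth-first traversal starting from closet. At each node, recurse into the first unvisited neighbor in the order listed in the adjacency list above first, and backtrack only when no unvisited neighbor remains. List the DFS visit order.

Visit closet
closet → nursery
nursery → cellar
cellar → den
den → patio
patio → hall
hall → attic
attic → pantry
pantry → office
office → sauna
sauna → lab
lab → gym
gym → vault
sauna → kitchen
kitchen → loft
loft → chapel

closet → nursery → cellar → den → patio → hall → attic → pantry → office → sauna → lab → gym → vault → kitchen → loft → chapel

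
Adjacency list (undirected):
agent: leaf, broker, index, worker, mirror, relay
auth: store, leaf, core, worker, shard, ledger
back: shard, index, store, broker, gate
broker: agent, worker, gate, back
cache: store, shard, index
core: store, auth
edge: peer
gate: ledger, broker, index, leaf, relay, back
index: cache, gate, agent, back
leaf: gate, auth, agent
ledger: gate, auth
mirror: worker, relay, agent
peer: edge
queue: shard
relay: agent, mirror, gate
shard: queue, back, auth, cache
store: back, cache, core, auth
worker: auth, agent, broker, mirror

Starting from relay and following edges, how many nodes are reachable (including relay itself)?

16

BFS from relay visits: relay, agent, mirror, gate, leaf, broker, index, worker, ledger, back, auth, cache, shard, store, core, queue
Reachable nodes: 16 of 18 total.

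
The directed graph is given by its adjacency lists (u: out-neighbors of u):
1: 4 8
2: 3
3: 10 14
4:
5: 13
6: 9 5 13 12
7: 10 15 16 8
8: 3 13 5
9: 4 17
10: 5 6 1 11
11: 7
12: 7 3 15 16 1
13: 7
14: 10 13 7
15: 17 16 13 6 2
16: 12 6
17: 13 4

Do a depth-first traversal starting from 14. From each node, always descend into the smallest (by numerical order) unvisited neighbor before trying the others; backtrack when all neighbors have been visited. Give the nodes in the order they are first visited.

14, 7, 8, 3, 10, 1, 4, 5, 13, 6, 9, 17, 12, 15, 2, 16, 11

Visit 14
14 → 7
7 → 8
8 → 3
3 → 10
10 → 1
1 → 4
10 → 5
5 → 13
10 → 6
6 → 9
9 → 17
6 → 12
12 → 15
15 → 2
15 → 16
10 → 11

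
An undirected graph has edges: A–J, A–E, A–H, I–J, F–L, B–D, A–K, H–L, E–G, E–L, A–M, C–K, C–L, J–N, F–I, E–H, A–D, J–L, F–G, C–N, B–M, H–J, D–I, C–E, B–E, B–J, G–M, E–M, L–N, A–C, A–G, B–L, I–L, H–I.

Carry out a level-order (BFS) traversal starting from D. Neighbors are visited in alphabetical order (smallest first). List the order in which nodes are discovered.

D → A → B → I → C → E → G → H → J → K → M → L → F → N

Visit D; enqueue A, B, I → queue [A, B, I]
Visit A; enqueue C, E, G, H, J, K, M → queue [B, I, C, E, G, H, J, K, M]
Visit B; enqueue L → queue [I, C, E, G, H, J, K, M, L]
Visit I; enqueue F → queue [C, E, G, H, J, K, M, L, F]
Visit C; enqueue N → queue [E, G, H, J, K, M, L, F, N]
Visit E → queue [G, H, J, K, M, L, F, N]
Visit G → queue [H, J, K, M, L, F, N]
Visit H → queue [J, K, M, L, F, N]
Visit J → queue [K, M, L, F, N]
Visit K → queue [M, L, F, N]
Visit M → queue [L, F, N]
Visit L → queue [F, N]
Visit F → queue [N]
Visit N → queue []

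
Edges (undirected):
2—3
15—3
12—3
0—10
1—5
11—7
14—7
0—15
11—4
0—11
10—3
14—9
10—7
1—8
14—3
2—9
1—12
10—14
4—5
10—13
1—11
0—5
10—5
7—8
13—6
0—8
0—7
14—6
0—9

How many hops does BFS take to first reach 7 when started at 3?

2

Level 0: 3
Level 1: 2, 10, 12, 14, 15
Level 2: 0, 1, 5, 6, 7, 9, 13
Level 3: 4, 8, 11
7 first appears at level 2.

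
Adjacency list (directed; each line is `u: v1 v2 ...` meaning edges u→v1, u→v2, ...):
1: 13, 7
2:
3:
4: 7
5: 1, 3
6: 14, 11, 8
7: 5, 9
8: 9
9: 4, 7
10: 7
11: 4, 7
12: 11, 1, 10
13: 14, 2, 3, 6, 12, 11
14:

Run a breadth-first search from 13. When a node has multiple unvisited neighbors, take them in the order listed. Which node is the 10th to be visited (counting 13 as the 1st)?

10

Visit 13; enqueue 14, 2, 3, 6, 12, 11 → queue [14, 2, 3, 6, 12, 11]
Visit 14 → queue [2, 3, 6, 12, 11]
Visit 2 → queue [3, 6, 12, 11]
Visit 3 → queue [6, 12, 11]
Visit 6; enqueue 8 → queue [12, 11, 8]
Visit 12; enqueue 1, 10 → queue [11, 8, 1, 10]
Visit 11; enqueue 4, 7 → queue [8, 1, 10, 4, 7]
Visit 8; enqueue 9 → queue [1, 10, 4, 7, 9]
Visit 1 → queue [10, 4, 7, 9]
Visit 10 → queue [4, 7, 9]
Visit 4 → queue [7, 9]
Visit 7; enqueue 5 → queue [9, 5]
Visit 9 → queue [5]
Visit 5 → queue []

Visit order: 13, 14, 2, 3, 6, 12, 11, 8, 1, 10, 4, 7, 9, 5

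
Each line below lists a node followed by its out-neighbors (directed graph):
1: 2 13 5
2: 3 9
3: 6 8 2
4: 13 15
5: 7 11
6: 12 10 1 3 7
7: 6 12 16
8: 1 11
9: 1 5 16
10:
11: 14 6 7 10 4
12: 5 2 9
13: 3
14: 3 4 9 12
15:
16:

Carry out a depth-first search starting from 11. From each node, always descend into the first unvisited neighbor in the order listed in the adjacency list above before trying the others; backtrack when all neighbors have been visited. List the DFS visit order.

11 → 14 → 3 → 6 → 12 → 5 → 7 → 16 → 2 → 9 → 1 → 13 → 10 → 8 → 4 → 15

Visit 11
11 → 14
14 → 3
3 → 6
6 → 12
12 → 5
5 → 7
7 → 16
12 → 2
2 → 9
9 → 1
1 → 13
6 → 10
3 → 8
14 → 4
4 → 15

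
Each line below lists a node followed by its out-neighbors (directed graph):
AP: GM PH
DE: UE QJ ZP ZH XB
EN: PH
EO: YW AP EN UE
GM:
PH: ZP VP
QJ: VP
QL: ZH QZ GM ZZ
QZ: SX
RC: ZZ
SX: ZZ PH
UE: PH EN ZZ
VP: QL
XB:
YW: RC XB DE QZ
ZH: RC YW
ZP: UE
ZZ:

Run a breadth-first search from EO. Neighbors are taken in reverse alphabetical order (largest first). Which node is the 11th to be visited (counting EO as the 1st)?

Visit EO; enqueue YW, UE, EN, AP → queue [YW, UE, EN, AP]
Visit YW; enqueue XB, RC, QZ, DE → queue [UE, EN, AP, XB, RC, QZ, DE]
Visit UE; enqueue ZZ, PH → queue [EN, AP, XB, RC, QZ, DE, ZZ, PH]
Visit EN → queue [AP, XB, RC, QZ, DE, ZZ, PH]
Visit AP; enqueue GM → queue [XB, RC, QZ, DE, ZZ, PH, GM]
Visit XB → queue [RC, QZ, DE, ZZ, PH, GM]
Visit RC → queue [QZ, DE, ZZ, PH, GM]
Visit QZ; enqueue SX → queue [DE, ZZ, PH, GM, SX]
Visit DE; enqueue ZP, ZH, QJ → queue [ZZ, PH, GM, SX, ZP, ZH, QJ]
Visit ZZ → queue [PH, GM, SX, ZP, ZH, QJ]
Visit PH; enqueue VP → queue [GM, SX, ZP, ZH, QJ, VP]
Visit GM → queue [SX, ZP, ZH, QJ, VP]
Visit SX → queue [ZP, ZH, QJ, VP]
Visit ZP → queue [ZH, QJ, VP]
Visit ZH → queue [QJ, VP]
Visit QJ → queue [VP]
Visit VP; enqueue QL → queue [QL]
Visit QL → queue []

Visit order: EO, YW, UE, EN, AP, XB, RC, QZ, DE, ZZ, PH, GM, SX, ZP, ZH, QJ, VP, QL

PH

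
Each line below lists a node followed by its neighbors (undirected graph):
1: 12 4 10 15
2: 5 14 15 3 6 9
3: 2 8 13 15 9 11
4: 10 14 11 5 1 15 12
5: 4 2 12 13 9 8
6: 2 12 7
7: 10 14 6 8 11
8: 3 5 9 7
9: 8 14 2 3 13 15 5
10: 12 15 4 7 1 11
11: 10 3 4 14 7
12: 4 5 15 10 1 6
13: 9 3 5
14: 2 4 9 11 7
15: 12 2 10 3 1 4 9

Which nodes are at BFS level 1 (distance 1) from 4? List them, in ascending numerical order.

1, 5, 10, 11, 12, 14, 15

Level 0: 4
Level 1: 1, 5, 10, 11, 12, 14, 15
Level 2: 2, 3, 6, 7, 8, 9, 13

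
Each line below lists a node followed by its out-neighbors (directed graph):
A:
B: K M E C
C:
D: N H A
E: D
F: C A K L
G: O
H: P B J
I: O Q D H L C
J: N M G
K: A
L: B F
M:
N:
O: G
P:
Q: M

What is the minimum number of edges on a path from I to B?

2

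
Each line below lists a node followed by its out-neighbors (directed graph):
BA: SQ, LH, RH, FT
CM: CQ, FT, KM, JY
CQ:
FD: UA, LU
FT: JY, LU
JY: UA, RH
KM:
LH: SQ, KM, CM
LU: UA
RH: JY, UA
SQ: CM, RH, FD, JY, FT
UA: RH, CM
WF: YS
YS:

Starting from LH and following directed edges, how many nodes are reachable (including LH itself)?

11

BFS from LH visits: LH, SQ, KM, CM, RH, FD, JY, FT, CQ, UA, LU
Reachable nodes: 11 of 14 total.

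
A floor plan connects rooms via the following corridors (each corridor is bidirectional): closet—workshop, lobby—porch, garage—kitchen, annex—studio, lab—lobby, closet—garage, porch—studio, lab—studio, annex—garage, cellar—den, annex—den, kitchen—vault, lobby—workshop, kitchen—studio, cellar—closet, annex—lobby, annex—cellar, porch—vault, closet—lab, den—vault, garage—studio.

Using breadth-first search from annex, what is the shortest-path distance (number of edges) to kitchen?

2

Level 0: annex
Level 1: cellar, den, garage, lobby, studio
Level 2: closet, kitchen, lab, porch, vault, workshop
kitchen first appears at level 2.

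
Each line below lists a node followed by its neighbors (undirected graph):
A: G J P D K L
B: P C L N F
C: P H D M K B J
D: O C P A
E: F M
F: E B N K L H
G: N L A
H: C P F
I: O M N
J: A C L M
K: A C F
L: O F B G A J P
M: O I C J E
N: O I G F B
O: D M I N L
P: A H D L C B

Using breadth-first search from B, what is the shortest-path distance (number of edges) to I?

Level 0: B
Level 1: C, F, L, N, P
Level 2: A, D, E, G, H, I, J, K, M, O
I first appears at level 2.

2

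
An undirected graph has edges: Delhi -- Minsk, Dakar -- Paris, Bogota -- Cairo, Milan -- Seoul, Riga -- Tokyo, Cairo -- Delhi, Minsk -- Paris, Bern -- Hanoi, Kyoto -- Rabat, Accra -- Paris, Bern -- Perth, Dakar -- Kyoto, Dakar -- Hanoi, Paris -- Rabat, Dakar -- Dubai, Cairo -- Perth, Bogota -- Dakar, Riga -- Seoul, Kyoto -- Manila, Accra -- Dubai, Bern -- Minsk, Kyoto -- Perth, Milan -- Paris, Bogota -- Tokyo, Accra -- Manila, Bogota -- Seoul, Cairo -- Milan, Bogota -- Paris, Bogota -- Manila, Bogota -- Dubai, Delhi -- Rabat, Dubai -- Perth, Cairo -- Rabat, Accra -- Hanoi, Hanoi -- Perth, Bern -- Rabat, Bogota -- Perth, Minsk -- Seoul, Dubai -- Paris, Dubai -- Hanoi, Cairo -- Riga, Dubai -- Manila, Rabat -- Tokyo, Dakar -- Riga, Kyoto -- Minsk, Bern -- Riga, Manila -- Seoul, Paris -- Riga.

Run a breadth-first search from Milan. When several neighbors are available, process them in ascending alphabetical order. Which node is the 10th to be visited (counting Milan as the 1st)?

Visit Milan; enqueue Cairo, Paris, Seoul → queue [Cairo, Paris, Seoul]
Visit Cairo; enqueue Bogota, Delhi, Perth, Rabat, Riga → queue [Paris, Seoul, Bogota, Delhi, Perth, Rabat, Riga]
Visit Paris; enqueue Accra, Dakar, Dubai, Minsk → queue [Seoul, Bogota, Delhi, Perth, Rabat, Riga, Accra, Dakar, Dubai, Minsk]
Visit Seoul; enqueue Manila → queue [Bogota, Delhi, Perth, Rabat, Riga, Accra, Dakar, Dubai, Minsk, Manila]
Visit Bogota; enqueue Tokyo → queue [Delhi, Perth, Rabat, Riga, Accra, Dakar, Dubai, Minsk, Manila, Tokyo]
Visit Delhi → queue [Perth, Rabat, Riga, Accra, Dakar, Dubai, Minsk, Manila, Tokyo]
Visit Perth; enqueue Bern, Hanoi, Kyoto → queue [Rabat, Riga, Accra, Dakar, Dubai, Minsk, Manila, Tokyo, Bern, Hanoi, Kyoto]
Visit Rabat → queue [Riga, Accra, Dakar, Dubai, Minsk, Manila, Tokyo, Bern, Hanoi, Kyoto]
Visit Riga → queue [Accra, Dakar, Dubai, Minsk, Manila, Tokyo, Bern, Hanoi, Kyoto]
Visit Accra → queue [Dakar, Dubai, Minsk, Manila, Tokyo, Bern, Hanoi, Kyoto]
Visit Dakar → queue [Dubai, Minsk, Manila, Tokyo, Bern, Hanoi, Kyoto]
Visit Dubai → queue [Minsk, Manila, Tokyo, Bern, Hanoi, Kyoto]
Visit Minsk → queue [Manila, Tokyo, Bern, Hanoi, Kyoto]
Visit Manila → queue [Tokyo, Bern, Hanoi, Kyoto]
Visit Tokyo → queue [Bern, Hanoi, Kyoto]
Visit Bern → queue [Hanoi, Kyoto]
Visit Hanoi → queue [Kyoto]
Visit Kyoto → queue []

Visit order: Milan, Cairo, Paris, Seoul, Bogota, Delhi, Perth, Rabat, Riga, Accra, Dakar, Dubai, Minsk, Manila, Tokyo, Bern, Hanoi, Kyoto

Accra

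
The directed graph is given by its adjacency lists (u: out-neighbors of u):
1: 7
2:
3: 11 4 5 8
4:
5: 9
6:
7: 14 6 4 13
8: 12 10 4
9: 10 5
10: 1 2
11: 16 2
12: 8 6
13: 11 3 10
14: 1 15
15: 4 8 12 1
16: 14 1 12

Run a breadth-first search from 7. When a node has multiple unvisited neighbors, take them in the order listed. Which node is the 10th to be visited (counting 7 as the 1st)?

10

Visit 7; enqueue 14, 6, 4, 13 → queue [14, 6, 4, 13]
Visit 14; enqueue 1, 15 → queue [6, 4, 13, 1, 15]
Visit 6 → queue [4, 13, 1, 15]
Visit 4 → queue [13, 1, 15]
Visit 13; enqueue 11, 3, 10 → queue [1, 15, 11, 3, 10]
Visit 1 → queue [15, 11, 3, 10]
Visit 15; enqueue 8, 12 → queue [11, 3, 10, 8, 12]
Visit 11; enqueue 16, 2 → queue [3, 10, 8, 12, 16, 2]
Visit 3; enqueue 5 → queue [10, 8, 12, 16, 2, 5]
Visit 10 → queue [8, 12, 16, 2, 5]
Visit 8 → queue [12, 16, 2, 5]
Visit 12 → queue [16, 2, 5]
Visit 16 → queue [2, 5]
Visit 2 → queue [5]
Visit 5; enqueue 9 → queue [9]
Visit 9 → queue []

Visit order: 7, 14, 6, 4, 13, 1, 15, 11, 3, 10, 8, 12, 16, 2, 5, 9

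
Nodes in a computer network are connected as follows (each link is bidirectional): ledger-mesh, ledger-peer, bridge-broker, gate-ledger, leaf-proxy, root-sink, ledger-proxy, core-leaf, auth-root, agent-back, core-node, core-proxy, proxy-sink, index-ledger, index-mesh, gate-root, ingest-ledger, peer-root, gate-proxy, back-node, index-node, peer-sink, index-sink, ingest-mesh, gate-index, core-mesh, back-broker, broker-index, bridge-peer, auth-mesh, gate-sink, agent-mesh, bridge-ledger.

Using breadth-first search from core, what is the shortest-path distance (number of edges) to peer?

3

Level 0: core
Level 1: leaf, mesh, node, proxy
Level 2: agent, auth, back, gate, index, ingest, ledger, sink
Level 3: bridge, broker, peer, root
peer first appears at level 3.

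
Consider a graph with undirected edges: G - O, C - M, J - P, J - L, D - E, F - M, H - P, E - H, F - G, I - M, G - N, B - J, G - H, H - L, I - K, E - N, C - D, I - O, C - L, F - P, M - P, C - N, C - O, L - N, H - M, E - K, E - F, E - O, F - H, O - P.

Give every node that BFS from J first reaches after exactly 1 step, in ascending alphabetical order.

B, L, P

Level 0: J
Level 1: B, L, P
Level 2: C, F, H, M, N, O
Level 3: D, E, G, I
Level 4: K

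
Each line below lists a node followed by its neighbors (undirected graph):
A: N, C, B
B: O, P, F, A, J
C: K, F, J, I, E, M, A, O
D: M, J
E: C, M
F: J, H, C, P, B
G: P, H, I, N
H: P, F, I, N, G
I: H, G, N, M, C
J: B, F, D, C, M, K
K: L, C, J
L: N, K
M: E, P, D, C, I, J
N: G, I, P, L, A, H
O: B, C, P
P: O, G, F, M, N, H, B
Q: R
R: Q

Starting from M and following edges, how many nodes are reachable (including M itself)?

BFS from M visits: M, E, P, D, C, I, J, O, G, F, N, H, B, K, A, L
Reachable nodes: 16 of 18 total.

16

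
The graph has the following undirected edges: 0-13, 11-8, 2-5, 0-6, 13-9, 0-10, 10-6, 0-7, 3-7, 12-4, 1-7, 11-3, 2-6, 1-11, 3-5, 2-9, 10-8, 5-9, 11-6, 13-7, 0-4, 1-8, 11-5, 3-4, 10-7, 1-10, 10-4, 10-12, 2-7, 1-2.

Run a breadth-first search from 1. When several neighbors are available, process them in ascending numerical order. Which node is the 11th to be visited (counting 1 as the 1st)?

Visit 1; enqueue 2, 7, 8, 10, 11 → queue [2, 7, 8, 10, 11]
Visit 2; enqueue 5, 6, 9 → queue [7, 8, 10, 11, 5, 6, 9]
Visit 7; enqueue 0, 3, 13 → queue [8, 10, 11, 5, 6, 9, 0, 3, 13]
Visit 8 → queue [10, 11, 5, 6, 9, 0, 3, 13]
Visit 10; enqueue 4, 12 → queue [11, 5, 6, 9, 0, 3, 13, 4, 12]
Visit 11 → queue [5, 6, 9, 0, 3, 13, 4, 12]
Visit 5 → queue [6, 9, 0, 3, 13, 4, 12]
Visit 6 → queue [9, 0, 3, 13, 4, 12]
Visit 9 → queue [0, 3, 13, 4, 12]
Visit 0 → queue [3, 13, 4, 12]
Visit 3 → queue [13, 4, 12]
Visit 13 → queue [4, 12]
Visit 4 → queue [12]
Visit 12 → queue []

Visit order: 1, 2, 7, 8, 10, 11, 5, 6, 9, 0, 3, 13, 4, 12

3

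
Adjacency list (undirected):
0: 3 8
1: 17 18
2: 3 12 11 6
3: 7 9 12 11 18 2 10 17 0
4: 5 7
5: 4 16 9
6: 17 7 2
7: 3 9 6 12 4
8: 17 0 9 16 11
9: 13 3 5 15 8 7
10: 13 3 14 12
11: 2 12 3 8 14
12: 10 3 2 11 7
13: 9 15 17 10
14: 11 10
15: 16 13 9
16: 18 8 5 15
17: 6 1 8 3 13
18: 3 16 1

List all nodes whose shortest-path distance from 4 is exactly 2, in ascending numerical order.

Level 0: 4
Level 1: 5, 7
Level 2: 3, 6, 9, 12, 16
Level 3: 0, 2, 8, 10, 11, 13, 15, 17, 18
Level 4: 1, 14

3, 6, 9, 12, 16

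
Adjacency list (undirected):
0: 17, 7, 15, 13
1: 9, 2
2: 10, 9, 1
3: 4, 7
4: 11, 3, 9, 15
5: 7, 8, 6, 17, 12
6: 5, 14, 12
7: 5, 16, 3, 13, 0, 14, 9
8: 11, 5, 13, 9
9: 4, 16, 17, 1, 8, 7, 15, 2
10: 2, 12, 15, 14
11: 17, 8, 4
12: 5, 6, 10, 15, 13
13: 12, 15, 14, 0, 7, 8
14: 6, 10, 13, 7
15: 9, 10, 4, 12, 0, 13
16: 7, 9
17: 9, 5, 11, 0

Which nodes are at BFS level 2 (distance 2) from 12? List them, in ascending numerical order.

Level 0: 12
Level 1: 5, 6, 10, 13, 15
Level 2: 0, 2, 4, 7, 8, 9, 14, 17
Level 3: 1, 3, 11, 16

0, 2, 4, 7, 8, 9, 14, 17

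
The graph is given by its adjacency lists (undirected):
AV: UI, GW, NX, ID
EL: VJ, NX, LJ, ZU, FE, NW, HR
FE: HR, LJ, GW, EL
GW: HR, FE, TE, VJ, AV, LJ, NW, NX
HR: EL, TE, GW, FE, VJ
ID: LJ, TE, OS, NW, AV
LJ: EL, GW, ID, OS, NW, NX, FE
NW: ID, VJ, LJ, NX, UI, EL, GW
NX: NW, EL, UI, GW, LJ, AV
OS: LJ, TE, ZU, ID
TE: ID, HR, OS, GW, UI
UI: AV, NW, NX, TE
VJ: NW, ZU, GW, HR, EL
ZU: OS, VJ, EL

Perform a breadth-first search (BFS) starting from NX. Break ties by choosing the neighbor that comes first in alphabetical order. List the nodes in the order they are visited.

NX -> AV -> EL -> GW -> LJ -> NW -> UI -> ID -> FE -> HR -> VJ -> ZU -> TE -> OS

Visit NX; enqueue AV, EL, GW, LJ, NW, UI → queue [AV, EL, GW, LJ, NW, UI]
Visit AV; enqueue ID → queue [EL, GW, LJ, NW, UI, ID]
Visit EL; enqueue FE, HR, VJ, ZU → queue [GW, LJ, NW, UI, ID, FE, HR, VJ, ZU]
Visit GW; enqueue TE → queue [LJ, NW, UI, ID, FE, HR, VJ, ZU, TE]
Visit LJ; enqueue OS → queue [NW, UI, ID, FE, HR, VJ, ZU, TE, OS]
Visit NW → queue [UI, ID, FE, HR, VJ, ZU, TE, OS]
Visit UI → queue [ID, FE, HR, VJ, ZU, TE, OS]
Visit ID → queue [FE, HR, VJ, ZU, TE, OS]
Visit FE → queue [HR, VJ, ZU, TE, OS]
Visit HR → queue [VJ, ZU, TE, OS]
Visit VJ → queue [ZU, TE, OS]
Visit ZU → queue [TE, OS]
Visit TE → queue [OS]
Visit OS → queue []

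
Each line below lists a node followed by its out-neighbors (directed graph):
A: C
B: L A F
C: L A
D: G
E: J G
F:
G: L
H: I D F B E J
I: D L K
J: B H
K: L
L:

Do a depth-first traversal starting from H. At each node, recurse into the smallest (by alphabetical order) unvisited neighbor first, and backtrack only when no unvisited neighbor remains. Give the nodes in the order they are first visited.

Visit H
H → B
B → A
A → C
C → L
B → F
H → D
D → G
H → E
E → J
H → I
I → K

H, B, A, C, L, F, D, G, E, J, I, K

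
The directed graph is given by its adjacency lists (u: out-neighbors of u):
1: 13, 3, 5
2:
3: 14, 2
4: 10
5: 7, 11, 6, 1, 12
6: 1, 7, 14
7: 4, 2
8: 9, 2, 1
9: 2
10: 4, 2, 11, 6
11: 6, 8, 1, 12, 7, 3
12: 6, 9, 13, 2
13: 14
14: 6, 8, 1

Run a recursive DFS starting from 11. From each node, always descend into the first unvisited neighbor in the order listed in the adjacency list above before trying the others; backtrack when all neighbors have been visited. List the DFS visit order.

11 -> 6 -> 1 -> 13 -> 14 -> 8 -> 9 -> 2 -> 3 -> 5 -> 7 -> 4 -> 10 -> 12

Visit 11
11 → 6
6 → 1
1 → 13
13 → 14
14 → 8
8 → 9
9 → 2
1 → 3
1 → 5
5 → 7
7 → 4
4 → 10
5 → 12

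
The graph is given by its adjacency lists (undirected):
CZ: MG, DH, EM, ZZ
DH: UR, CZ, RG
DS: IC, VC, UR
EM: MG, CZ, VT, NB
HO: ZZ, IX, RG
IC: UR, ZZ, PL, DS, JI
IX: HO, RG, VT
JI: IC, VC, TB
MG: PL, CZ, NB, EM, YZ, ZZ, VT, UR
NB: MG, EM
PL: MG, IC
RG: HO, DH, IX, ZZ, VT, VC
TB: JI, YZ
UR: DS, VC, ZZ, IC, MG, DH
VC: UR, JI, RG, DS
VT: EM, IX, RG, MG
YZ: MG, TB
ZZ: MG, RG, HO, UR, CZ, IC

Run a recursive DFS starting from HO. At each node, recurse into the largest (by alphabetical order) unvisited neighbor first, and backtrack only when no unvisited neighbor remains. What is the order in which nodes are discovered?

HO, ZZ, UR, VC, RG, VT, MG, YZ, TB, JI, IC, PL, DS, NB, EM, CZ, DH, IX

Visit HO
HO → ZZ
ZZ → UR
UR → VC
VC → RG
RG → VT
VT → MG
MG → YZ
YZ → TB
TB → JI
JI → IC
IC → PL
IC → DS
MG → NB
NB → EM
EM → CZ
CZ → DH
VT → IX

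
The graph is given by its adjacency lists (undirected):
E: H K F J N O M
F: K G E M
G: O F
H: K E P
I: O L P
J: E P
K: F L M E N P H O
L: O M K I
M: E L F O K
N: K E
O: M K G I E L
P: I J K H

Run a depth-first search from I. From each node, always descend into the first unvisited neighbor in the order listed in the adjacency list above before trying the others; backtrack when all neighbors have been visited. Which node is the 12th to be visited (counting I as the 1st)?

Visit I
I → O
O → M
M → E
E → H
H → K
K → F
F → G
K → L
K → N
K → P
P → J

Visit order: I, O, M, E, H, K, F, G, L, N, P, J

J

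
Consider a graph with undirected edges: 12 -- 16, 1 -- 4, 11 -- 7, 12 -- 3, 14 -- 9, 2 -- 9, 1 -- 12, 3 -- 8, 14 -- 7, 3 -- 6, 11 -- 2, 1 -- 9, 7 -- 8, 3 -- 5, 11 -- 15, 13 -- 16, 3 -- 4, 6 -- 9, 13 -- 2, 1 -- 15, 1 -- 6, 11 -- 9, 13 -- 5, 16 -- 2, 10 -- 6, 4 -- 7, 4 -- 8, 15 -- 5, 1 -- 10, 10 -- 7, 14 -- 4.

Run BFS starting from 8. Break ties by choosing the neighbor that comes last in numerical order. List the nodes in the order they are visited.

8 7 4 3 14 11 10 1 12 6 5 9 15 2 16 13

Visit 8; enqueue 7, 4, 3 → queue [7, 4, 3]
Visit 7; enqueue 14, 11, 10 → queue [4, 3, 14, 11, 10]
Visit 4; enqueue 1 → queue [3, 14, 11, 10, 1]
Visit 3; enqueue 12, 6, 5 → queue [14, 11, 10, 1, 12, 6, 5]
Visit 14; enqueue 9 → queue [11, 10, 1, 12, 6, 5, 9]
Visit 11; enqueue 15, 2 → queue [10, 1, 12, 6, 5, 9, 15, 2]
Visit 10 → queue [1, 12, 6, 5, 9, 15, 2]
Visit 1 → queue [12, 6, 5, 9, 15, 2]
Visit 12; enqueue 16 → queue [6, 5, 9, 15, 2, 16]
Visit 6 → queue [5, 9, 15, 2, 16]
Visit 5; enqueue 13 → queue [9, 15, 2, 16, 13]
Visit 9 → queue [15, 2, 16, 13]
Visit 15 → queue [2, 16, 13]
Visit 2 → queue [16, 13]
Visit 16 → queue [13]
Visit 13 → queue []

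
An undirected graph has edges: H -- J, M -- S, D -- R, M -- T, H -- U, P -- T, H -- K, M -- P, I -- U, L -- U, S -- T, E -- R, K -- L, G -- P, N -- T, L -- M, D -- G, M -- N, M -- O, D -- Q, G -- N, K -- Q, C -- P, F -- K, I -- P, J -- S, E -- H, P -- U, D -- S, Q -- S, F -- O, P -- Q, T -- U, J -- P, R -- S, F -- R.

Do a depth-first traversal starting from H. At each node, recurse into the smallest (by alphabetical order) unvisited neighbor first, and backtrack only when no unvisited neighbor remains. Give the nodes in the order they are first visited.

H -> E -> R -> D -> G -> N -> M -> L -> K -> F -> O -> Q -> P -> C -> I -> U -> T -> S -> J

Visit H
H → E
E → R
R → D
D → G
G → N
N → M
M → L
L → K
K → F
F → O
K → Q
Q → P
P → C
P → I
I → U
U → T
T → S
S → J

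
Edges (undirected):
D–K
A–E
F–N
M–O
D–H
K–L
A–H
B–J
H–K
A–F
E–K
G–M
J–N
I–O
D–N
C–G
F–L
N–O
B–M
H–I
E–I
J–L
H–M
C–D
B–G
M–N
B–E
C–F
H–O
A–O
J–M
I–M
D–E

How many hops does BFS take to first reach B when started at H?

2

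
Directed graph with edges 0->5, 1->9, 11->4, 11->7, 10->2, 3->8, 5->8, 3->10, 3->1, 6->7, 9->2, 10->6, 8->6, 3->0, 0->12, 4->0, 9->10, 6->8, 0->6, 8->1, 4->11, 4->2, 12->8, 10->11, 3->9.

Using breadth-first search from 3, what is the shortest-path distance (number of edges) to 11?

2

Level 0: 3
Level 1: 0, 1, 8, 9, 10
Level 2: 2, 5, 6, 11, 12
Level 3: 4, 7
11 first appears at level 2.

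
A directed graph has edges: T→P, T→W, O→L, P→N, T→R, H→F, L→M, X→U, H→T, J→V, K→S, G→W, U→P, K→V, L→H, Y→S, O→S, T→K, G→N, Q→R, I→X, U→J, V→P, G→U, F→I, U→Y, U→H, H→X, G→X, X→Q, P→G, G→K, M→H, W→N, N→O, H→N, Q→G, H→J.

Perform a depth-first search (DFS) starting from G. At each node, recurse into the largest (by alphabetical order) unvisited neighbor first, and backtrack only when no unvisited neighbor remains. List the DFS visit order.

G, X, U, Y, S, P, N, O, L, M, H, T, W, R, K, V, J, F, I, Q

Visit G
G → X
X → U
U → Y
Y → S
U → P
P → N
N → O
O → L
L → M
M → H
H → T
T → W
T → R
T → K
K → V
H → J
H → F
F → I
X → Q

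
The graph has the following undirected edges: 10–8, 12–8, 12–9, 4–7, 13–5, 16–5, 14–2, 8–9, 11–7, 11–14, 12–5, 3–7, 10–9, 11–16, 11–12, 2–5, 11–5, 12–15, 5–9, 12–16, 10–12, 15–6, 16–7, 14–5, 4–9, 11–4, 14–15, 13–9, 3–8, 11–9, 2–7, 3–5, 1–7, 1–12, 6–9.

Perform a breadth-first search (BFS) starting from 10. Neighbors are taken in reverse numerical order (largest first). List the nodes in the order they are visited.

10 -> 12 -> 9 -> 8 -> 16 -> 15 -> 11 -> 5 -> 1 -> 13 -> 6 -> 4 -> 3 -> 7 -> 14 -> 2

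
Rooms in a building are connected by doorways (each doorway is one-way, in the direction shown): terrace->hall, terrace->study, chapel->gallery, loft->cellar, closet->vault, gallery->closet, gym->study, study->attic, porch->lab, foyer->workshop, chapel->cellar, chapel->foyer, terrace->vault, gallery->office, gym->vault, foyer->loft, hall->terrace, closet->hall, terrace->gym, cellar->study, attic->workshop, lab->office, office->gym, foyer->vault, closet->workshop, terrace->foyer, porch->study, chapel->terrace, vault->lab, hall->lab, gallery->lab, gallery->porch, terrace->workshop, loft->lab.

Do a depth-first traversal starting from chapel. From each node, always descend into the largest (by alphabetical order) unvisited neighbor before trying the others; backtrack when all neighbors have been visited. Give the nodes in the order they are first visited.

chapel -> terrace -> workshop -> vault -> lab -> office -> gym -> study -> attic -> hall -> foyer -> loft -> cellar -> gallery -> porch -> closet

Visit chapel
chapel → terrace
terrace → workshop
terrace → vault
vault → lab
lab → office
office → gym
gym → study
study → attic
terrace → hall
terrace → foyer
foyer → loft
loft → cellar
chapel → gallery
gallery → porch
gallery → closet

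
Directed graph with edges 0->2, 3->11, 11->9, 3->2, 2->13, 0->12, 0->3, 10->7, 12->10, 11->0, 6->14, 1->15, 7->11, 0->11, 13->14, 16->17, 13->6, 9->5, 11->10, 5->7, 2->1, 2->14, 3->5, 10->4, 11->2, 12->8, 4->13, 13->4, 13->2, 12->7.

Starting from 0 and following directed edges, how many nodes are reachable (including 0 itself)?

BFS from 0 visits: 0, 12, 11, 3, 2, 10, 8, 7, 9, 5, 14, 13, 1, 4, 6, 15
Reachable nodes: 16 of 18 total.

16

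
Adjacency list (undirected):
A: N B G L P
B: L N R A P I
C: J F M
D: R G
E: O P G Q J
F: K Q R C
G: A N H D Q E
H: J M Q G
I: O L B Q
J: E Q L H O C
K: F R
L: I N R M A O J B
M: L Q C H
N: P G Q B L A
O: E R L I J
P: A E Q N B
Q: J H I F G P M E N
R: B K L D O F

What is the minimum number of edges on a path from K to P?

Level 0: K
Level 1: F, R
Level 2: B, C, D, L, O, Q
Level 3: A, E, G, H, I, J, M, N, P
P first appears at level 3.

3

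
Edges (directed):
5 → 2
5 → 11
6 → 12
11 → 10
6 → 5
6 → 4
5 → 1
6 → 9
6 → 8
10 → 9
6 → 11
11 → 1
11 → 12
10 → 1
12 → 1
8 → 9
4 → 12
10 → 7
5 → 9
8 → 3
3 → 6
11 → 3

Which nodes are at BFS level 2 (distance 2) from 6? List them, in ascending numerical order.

1, 2, 3, 10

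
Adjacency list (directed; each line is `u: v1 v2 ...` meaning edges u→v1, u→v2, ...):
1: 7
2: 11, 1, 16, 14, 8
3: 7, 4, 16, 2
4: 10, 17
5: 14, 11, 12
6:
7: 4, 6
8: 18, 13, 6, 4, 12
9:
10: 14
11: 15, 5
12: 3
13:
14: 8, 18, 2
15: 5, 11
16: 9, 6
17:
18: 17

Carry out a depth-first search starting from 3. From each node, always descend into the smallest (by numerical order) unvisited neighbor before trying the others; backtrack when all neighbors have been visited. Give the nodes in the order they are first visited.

Visit 3
3 → 2
2 → 1
1 → 7
7 → 4
4 → 10
10 → 14
14 → 8
8 → 6
8 → 12
8 → 13
8 → 18
18 → 17
2 → 11
11 → 5
11 → 15
2 → 16
16 → 9

3 → 2 → 1 → 7 → 4 → 10 → 14 → 8 → 6 → 12 → 13 → 18 → 17 → 11 → 5 → 15 → 16 → 9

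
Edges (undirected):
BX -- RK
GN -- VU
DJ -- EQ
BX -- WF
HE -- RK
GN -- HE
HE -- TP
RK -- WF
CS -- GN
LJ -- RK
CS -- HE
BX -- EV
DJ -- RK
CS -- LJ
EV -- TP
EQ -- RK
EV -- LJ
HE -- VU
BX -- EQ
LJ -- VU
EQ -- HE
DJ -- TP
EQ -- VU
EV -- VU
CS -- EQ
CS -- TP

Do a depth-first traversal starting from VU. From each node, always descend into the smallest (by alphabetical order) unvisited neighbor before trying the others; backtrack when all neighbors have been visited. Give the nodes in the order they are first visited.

Visit VU
VU → EQ
EQ → BX
BX → EV
EV → LJ
LJ → CS
CS → GN
GN → HE
HE → RK
RK → DJ
DJ → TP
RK → WF

VU → EQ → BX → EV → LJ → CS → GN → HE → RK → DJ → TP → WF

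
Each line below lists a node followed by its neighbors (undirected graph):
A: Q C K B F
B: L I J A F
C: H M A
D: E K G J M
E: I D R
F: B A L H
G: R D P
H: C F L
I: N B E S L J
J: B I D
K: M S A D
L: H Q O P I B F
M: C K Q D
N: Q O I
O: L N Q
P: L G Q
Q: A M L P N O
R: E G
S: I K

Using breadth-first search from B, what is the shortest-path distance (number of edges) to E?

2

Level 0: B
Level 1: A, F, I, J, L
Level 2: C, D, E, H, K, N, O, P, Q, S
Level 3: G, M, R
E first appears at level 2.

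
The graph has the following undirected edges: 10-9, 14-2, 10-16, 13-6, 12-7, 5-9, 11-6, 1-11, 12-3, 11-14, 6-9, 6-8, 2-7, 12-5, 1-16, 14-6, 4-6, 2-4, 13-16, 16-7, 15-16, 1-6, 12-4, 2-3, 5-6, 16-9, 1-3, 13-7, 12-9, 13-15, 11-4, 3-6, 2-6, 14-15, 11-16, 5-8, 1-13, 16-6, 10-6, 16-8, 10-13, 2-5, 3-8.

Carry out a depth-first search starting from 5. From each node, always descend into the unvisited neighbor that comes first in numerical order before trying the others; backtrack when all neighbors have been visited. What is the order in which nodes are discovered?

Visit 5
5 → 2
2 → 3
3 → 1
1 → 6
6 → 4
4 → 11
11 → 14
14 → 15
15 → 13
13 → 7
7 → 12
12 → 9
9 → 10
10 → 16
16 → 8

5 -> 2 -> 3 -> 1 -> 6 -> 4 -> 11 -> 14 -> 15 -> 13 -> 7 -> 12 -> 9 -> 10 -> 16 -> 8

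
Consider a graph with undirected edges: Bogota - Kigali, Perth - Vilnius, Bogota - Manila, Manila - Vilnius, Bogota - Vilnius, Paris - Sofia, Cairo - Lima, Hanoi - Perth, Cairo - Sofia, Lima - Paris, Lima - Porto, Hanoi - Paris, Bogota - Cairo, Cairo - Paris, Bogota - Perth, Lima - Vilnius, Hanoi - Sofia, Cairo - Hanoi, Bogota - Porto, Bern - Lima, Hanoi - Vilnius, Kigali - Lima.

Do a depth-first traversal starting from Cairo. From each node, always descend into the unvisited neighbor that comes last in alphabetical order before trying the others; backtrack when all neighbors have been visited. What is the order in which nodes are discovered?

Cairo, Sofia, Paris, Lima, Vilnius, Perth, Hanoi, Bogota, Porto, Manila, Kigali, Bern

Visit Cairo
Cairo → Sofia
Sofia → Paris
Paris → Lima
Lima → Vilnius
Vilnius → Perth
Perth → Hanoi
Perth → Bogota
Bogota → Porto
Bogota → Manila
Bogota → Kigali
Lima → Bern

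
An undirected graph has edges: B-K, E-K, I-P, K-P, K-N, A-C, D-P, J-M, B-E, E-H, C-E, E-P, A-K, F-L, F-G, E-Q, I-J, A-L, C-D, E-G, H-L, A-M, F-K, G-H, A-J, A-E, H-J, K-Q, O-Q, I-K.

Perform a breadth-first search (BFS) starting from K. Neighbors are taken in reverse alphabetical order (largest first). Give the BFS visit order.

K, Q, P, N, I, F, E, B, A, O, D, J, L, G, H, C, M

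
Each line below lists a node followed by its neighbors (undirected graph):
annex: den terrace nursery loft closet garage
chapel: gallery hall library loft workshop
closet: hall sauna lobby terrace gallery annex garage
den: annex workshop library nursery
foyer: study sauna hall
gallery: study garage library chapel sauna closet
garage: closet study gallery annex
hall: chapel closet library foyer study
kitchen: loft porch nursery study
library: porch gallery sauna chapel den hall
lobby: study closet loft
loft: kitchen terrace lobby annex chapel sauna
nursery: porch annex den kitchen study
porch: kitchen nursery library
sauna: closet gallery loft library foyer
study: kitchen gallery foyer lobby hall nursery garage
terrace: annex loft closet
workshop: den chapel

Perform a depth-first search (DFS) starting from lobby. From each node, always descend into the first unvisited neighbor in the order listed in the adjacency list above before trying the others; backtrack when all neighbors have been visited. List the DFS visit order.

lobby, study, kitchen, loft, terrace, annex, den, workshop, chapel, gallery, garage, closet, hall, library, porch, nursery, sauna, foyer

Visit lobby
lobby → study
study → kitchen
kitchen → loft
loft → terrace
terrace → annex
annex → den
den → workshop
workshop → chapel
chapel → gallery
gallery → garage
garage → closet
closet → hall
hall → library
library → porch
porch → nursery
library → sauna
sauna → foyer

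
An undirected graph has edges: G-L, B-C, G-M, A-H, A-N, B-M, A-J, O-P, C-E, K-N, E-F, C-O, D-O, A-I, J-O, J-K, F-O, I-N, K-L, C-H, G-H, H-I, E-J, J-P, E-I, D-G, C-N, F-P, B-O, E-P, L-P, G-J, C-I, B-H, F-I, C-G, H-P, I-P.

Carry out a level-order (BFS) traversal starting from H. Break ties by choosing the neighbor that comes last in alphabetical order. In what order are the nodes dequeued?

Visit H; enqueue P, I, G, C, B, A → queue [P, I, G, C, B, A]
Visit P; enqueue O, L, J, F, E → queue [I, G, C, B, A, O, L, J, F, E]
Visit I; enqueue N → queue [G, C, B, A, O, L, J, F, E, N]
Visit G; enqueue M, D → queue [C, B, A, O, L, J, F, E, N, M, D]
Visit C → queue [B, A, O, L, J, F, E, N, M, D]
Visit B → queue [A, O, L, J, F, E, N, M, D]
Visit A → queue [O, L, J, F, E, N, M, D]
Visit O → queue [L, J, F, E, N, M, D]
Visit L; enqueue K → queue [J, F, E, N, M, D, K]
Visit J → queue [F, E, N, M, D, K]
Visit F → queue [E, N, M, D, K]
Visit E → queue [N, M, D, K]
Visit N → queue [M, D, K]
Visit M → queue [D, K]
Visit D → queue [K]
Visit K → queue []

H -> P -> I -> G -> C -> B -> A -> O -> L -> J -> F -> E -> N -> M -> D -> K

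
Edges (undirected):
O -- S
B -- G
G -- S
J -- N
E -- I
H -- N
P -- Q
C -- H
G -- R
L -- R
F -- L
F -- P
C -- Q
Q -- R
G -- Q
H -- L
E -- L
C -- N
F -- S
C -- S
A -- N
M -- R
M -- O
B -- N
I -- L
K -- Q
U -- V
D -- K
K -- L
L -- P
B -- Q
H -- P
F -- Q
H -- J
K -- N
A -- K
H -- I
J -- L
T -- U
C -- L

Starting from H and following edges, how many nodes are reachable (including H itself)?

BFS from H visits: H, C, I, J, L, N, P, Q, S, E, F, K, R, A, B, G, O, D, M
Reachable nodes: 19 of 22 total.

19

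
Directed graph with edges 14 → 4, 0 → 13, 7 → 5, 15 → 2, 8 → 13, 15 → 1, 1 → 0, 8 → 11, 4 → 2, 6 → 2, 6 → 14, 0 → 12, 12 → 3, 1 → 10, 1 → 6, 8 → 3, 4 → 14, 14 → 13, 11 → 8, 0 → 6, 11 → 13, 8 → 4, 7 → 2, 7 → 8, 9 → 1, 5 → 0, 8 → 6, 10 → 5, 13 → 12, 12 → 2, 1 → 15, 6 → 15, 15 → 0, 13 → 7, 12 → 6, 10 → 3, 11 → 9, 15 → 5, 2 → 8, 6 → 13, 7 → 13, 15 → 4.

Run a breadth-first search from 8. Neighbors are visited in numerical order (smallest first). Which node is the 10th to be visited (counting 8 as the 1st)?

9

Visit 8; enqueue 3, 4, 6, 11, 13 → queue [3, 4, 6, 11, 13]
Visit 3 → queue [4, 6, 11, 13]
Visit 4; enqueue 2, 14 → queue [6, 11, 13, 2, 14]
Visit 6; enqueue 15 → queue [11, 13, 2, 14, 15]
Visit 11; enqueue 9 → queue [13, 2, 14, 15, 9]
Visit 13; enqueue 7, 12 → queue [2, 14, 15, 9, 7, 12]
Visit 2 → queue [14, 15, 9, 7, 12]
Visit 14 → queue [15, 9, 7, 12]
Visit 15; enqueue 0, 1, 5 → queue [9, 7, 12, 0, 1, 5]
Visit 9 → queue [7, 12, 0, 1, 5]
Visit 7 → queue [12, 0, 1, 5]
Visit 12 → queue [0, 1, 5]
Visit 0 → queue [1, 5]
Visit 1; enqueue 10 → queue [5, 10]
Visit 5 → queue [10]
Visit 10 → queue []

Visit order: 8, 3, 4, 6, 11, 13, 2, 14, 15, 9, 7, 12, 0, 1, 5, 10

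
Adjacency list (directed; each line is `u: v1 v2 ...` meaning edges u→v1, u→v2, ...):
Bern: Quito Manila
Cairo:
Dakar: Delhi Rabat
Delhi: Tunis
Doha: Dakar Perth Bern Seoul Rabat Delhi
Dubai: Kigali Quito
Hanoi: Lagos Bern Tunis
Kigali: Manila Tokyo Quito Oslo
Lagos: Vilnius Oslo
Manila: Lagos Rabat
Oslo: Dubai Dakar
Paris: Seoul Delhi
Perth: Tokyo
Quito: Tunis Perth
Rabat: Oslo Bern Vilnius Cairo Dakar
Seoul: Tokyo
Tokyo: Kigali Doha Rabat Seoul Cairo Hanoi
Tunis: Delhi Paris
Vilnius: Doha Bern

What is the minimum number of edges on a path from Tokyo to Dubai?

3

Level 0: Tokyo
Level 1: Cairo, Doha, Hanoi, Kigali, Rabat, Seoul
Level 2: Bern, Dakar, Delhi, Lagos, Manila, Oslo, Perth, Quito, Tunis, Vilnius
Level 3: Dubai, Paris
Dubai first appears at level 3.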